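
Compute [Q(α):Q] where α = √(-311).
[Q(α):Q] = 2

[Q(α):Q] equals the degree of the minimal polynomial of α. Here α^2 = -311 and x^2 + 311 is irreducible (d = -311 is squarefree, ≠ 1, hence not a square), so deg(m_α) = 2. Thus [Q(α):Q] = 2.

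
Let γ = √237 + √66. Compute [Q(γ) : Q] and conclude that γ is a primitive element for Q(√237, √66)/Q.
[Q(γ) : Q] = 4 (equivalently, Q(γ) = Q(√237, √66))

Obviously Q(γ) ⊆ Q(√237, √66), and [Q(√237, √66):Q] = 4 (since 237, 66 are distinct squarefree integers > 1 with 15642 not a perfect square). To show equality we compute the minimal polynomial of γ. From γ = √237 + √66: γ^2 = 237 + 2√(15642) + 66 = 303 + 2√(15642), so γ^2 - 303 = 2√(15642); squaring, (γ^2 - 303)^2 = 4·15642, i.e. γ^4 - 606γ^2 + 91809 - 62568 = 0, i.e. γ^4 - 606γ^2 + 29241 = 0. So γ is a root of x^4 - 606x^2 + 29241. This polynomial is irreducible over Q: it has no rational root (each ±√237 ± √66 is irrational), and any factorization into two quadratics over Q would force √(15642) ∈ Q (pairing opposite roots) or √237, √66 ∈ Q (other pairings), all impossible. Hence [Q(γ):Q] = 4 = [Q(√237, √66):Q], so Q(γ) = Q(√237, √66).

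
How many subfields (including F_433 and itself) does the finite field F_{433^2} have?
F_{433^2} has 2 subfields

The subfields of F_{p^n} are exactly the fields F_{p^d} for d | n (each is the fixed field of the unique index-d subgroup of Gal(F_{p^n}/F_p) ≅ Z/nZ). The divisors of n = 2 are {1, 2}, giving 2 subfields: F_{433^1}, F_{433^2}.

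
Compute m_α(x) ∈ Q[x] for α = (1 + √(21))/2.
m_α(x) = x^2 - x - 5

From 2α - 1 = √(21), squaring gives (2α - 1)^2 = 21, i.e. 4α^2 - 4α + 1 = 21, so α^2 - α + (1 - 21)/4 = 0. Since 21 ≡ 1 (mod 4), (1 - 21)/4 = -5 ∈ Z. The polynomial x^2 - x - 5 has discriminant 1 - 4·(-5) = 21, which is not a perfect square in Q (d = 21 is squarefree and ≠ 1), so x^2 - x - 5 is irreducible over Q. It is the minimal polynomial of α.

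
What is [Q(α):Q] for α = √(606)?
[Q(α):Q] = 2

[Q(α):Q] equals the degree of the minimal polynomial of α. Here α^2 = 606 and x^2 - 606 is irreducible (d = 606 is squarefree, ≠ 1, hence not a square), so deg(m_α) = 2. Thus [Q(α):Q] = 2.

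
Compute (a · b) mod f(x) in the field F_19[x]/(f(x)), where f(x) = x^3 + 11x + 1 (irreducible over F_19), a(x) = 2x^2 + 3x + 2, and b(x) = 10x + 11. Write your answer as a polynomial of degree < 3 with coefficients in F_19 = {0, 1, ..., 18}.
a · b ≡ 14x^2 + 4x + 2 (mod f(x))

Multiply in F_19[x]: a(x)·b(x) = (2x^2 + 3x + 2)·(10x + 11) = x^3 + 14x^2 + 15x + 3. This has degree ≥ 3, so divide by f(x) over F_19: x^3 + 14x^2 + 15x + 3 = (1)·(x^3 + 11x + 1) + (14x^2 + 4x + 2). Hence a·b ≡ 14x^2 + 4x + 2 (mod f). (F_19[x]/(f) is a field with 19^3 = 6859 elements since f is irreducible of degree 3.)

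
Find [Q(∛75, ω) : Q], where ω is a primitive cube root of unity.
[Q(∛75, ω) : Q] = 6

[Q(∛75):Q] = 3 (min poly x^3 - 75, irreducible since 75 is not a perfect cube). [Q(ω):Q] = 2 (min poly x^2 + x + 1). Since Q(∛75) ⊂ R and ω ∉ R, we have ω ∉ Q(∛75), so x^2 + x + 1 remains irreducible over Q(∛75) and [Q(∛75, ω) : Q(∛75)] = 2. By the tower law, [Q(∛75, ω) : Q] = 3 · 2 = 6. (In fact Q(∛75, ω) is the splitting field of x^3 - 75 over Q.)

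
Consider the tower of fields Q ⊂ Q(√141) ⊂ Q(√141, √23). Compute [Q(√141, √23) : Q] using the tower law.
[Q(√141, √23) : Q] = 4

[Q(√141):Q] = 2 (min poly x^2 - 141, irreducible since 141 is squarefree > 1). For the top step, suppose √23 ∈ Q(√141), say √23 = c + d√141 with c, d ∈ Q. Squaring: 23 = c^2 + 141d^2 + 2cd√141. Since √141 ∉ Q this forces 2cd = 0. If d = 0 then √23 = c ∈ Q, contradicting 23 squarefree > 1. If c = 0 then 23 = 141d^2, so 141·23 = (141d)^2 is a perfect square in Q — but 141·23 = 3243 is not a perfect square (since 141 and 23 are distinct squarefree integers). Contradiction. Hence √23 ∉ Q(√141), so x^2 - 23 stays irreducible over Q(√141) and [Q(√141, √23) : Q(√141)] = 2. By the tower law, [Q(√141, √23) : Q] = 2 · 2 = 4.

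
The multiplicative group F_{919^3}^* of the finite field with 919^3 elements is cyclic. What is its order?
|F_{919^3}^*| = 776151558

F_{919^3} has 919^3 = 776151559 elements; its multiplicative group consists of all nonzero elements, so |F_{919^3}^*| = 776151559 - 1 = 776151558. (It is cyclic since any finite subgroup of the multiplicative group of a field is cyclic.)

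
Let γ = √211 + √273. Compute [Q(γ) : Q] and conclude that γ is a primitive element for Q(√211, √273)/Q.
[Q(γ) : Q] = 4 (equivalently, Q(γ) = Q(√211, √273))

Obviously Q(γ) ⊆ Q(√211, √273), and [Q(√211, √273):Q] = 4 (since 211, 273 are distinct squarefree integers > 1 with 57603 not a perfect square). To show equality we compute the minimal polynomial of γ. From γ = √211 + √273: γ^2 = 211 + 2√(57603) + 273 = 484 + 2√(57603), so γ^2 - 484 = 2√(57603); squaring, (γ^2 - 484)^2 = 4·57603, i.e. γ^4 - 968γ^2 + 234256 - 230412 = 0, i.e. γ^4 - 968γ^2 + 3844 = 0. So γ is a root of x^4 - 968x^2 + 3844. This polynomial is irreducible over Q: it has no rational root (each ±√211 ± √273 is irrational), and any factorization into two quadratics over Q would force √(57603) ∈ Q (pairing opposite roots) or √211, √273 ∈ Q (other pairings), all impossible. Hence [Q(γ):Q] = 4 = [Q(√211, √273):Q], so Q(γ) = Q(√211, √273).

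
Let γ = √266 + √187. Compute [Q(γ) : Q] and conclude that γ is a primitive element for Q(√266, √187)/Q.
[Q(γ) : Q] = 4 (equivalently, Q(γ) = Q(√266, √187))

Obviously Q(γ) ⊆ Q(√266, √187), and [Q(√266, √187):Q] = 4 (since 266, 187 are distinct squarefree integers > 1 with 49742 not a perfect square). To show equality we compute the minimal polynomial of γ. From γ = √266 + √187: γ^2 = 266 + 2√(49742) + 187 = 453 + 2√(49742), so γ^2 - 453 = 2√(49742); squaring, (γ^2 - 453)^2 = 4·49742, i.e. γ^4 - 906γ^2 + 205209 - 198968 = 0, i.e. γ^4 - 906γ^2 + 6241 = 0. So γ is a root of x^4 - 906x^2 + 6241. This polynomial is irreducible over Q: it has no rational root (each ±√266 ± √187 is irrational), and any factorization into two quadratics over Q would force √(49742) ∈ Q (pairing opposite roots) or √266, √187 ∈ Q (other pairings), all impossible. Hence [Q(γ):Q] = 4 = [Q(√266, √187):Q], so Q(γ) = Q(√266, √187).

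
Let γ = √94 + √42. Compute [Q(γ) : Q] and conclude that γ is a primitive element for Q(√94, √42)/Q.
[Q(γ) : Q] = 4 (equivalently, Q(γ) = Q(√94, √42))

Obviously Q(γ) ⊆ Q(√94, √42), and [Q(√94, √42):Q] = 4 (since 94, 42 are distinct squarefree integers > 1 with 3948 not a perfect square). To show equality we compute the minimal polynomial of γ. From γ = √94 + √42: γ^2 = 94 + 2√(3948) + 42 = 136 + 2√(3948), so γ^2 - 136 = 2√(3948); squaring, (γ^2 - 136)^2 = 4·3948, i.e. γ^4 - 272γ^2 + 18496 - 15792 = 0, i.e. γ^4 - 272γ^2 + 2704 = 0. So γ is a root of x^4 - 272x^2 + 2704. This polynomial is irreducible over Q: it has no rational root (each ±√94 ± √42 is irrational), and any factorization into two quadratics over Q would force √(3948) ∈ Q (pairing opposite roots) or √94, √42 ∈ Q (other pairings), all impossible. Hence [Q(γ):Q] = 4 = [Q(√94, √42):Q], so Q(γ) = Q(√94, √42).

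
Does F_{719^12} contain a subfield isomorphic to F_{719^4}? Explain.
Yes: F_{719^4} is a subfield of F_{719^12}

F_{p^m} embeds in F_{p^n} iff m | n (since F_{p^n} is the splitting field of x^(p^n) - x, and F_{p^m} ⊂ F_{p^n} forces p^n to be a power of p^m, i.e. m | n; conversely if m | n then every root of x^(p^m) - x is a root of x^(p^n) - x). Here 4 | 12 (since 12 = 3·4), so F_{719^4} is a subfield of F_{719^12}, and [F_{719^12} : F_{719^4}] = 12/4 = 3.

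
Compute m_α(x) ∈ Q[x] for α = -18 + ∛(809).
m_α(x) = x^3 + 54x^2 + 972x + 5023

Set β = α + 18 = ∛(809), so β^3 = 809. Then (α + 18)^3 - 809 = 0, i.e. α is a root of g(x) = (x + 18)^3 - 809 = x^3 + 54x^2 + 972x + 5023. Since g(x) = h(x + 18) where h(x) = x^3 - 809, and h is irreducible over Q (because 809 is not a perfect cube, so h has no rational root, and a monic cubic with no rational root is irreducible), g is also irreducible (irreducibility is preserved under the substitution x → x + 18). Hence m_α(x) = x^3 + 54x^2 + 972x + 5023.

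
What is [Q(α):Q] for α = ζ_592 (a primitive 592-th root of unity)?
[Q(α):Q] = 288

The minimal polynomial of ζ_592 over Q is the 592-th cyclotomic polynomial Φ_592(x), which is irreducible over Q and has degree φ(592) = 288. Hence [Q(α):Q] = φ(592) = 288.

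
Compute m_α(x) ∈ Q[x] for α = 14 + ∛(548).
m_α(x) = x^3 - 42x^2 + 588x - 3292

Set β = α - 14 = ∛(548), so β^3 = 548. Then (α - 14)^3 - 548 = 0, i.e. α is a root of g(x) = (x - 14)^3 - 548 = x^3 - 42x^2 + 588x - 3292. Since g(x) = h(x - 14) where h(x) = x^3 - 548, and h is irreducible over Q (because 548 is not a perfect cube, so h has no rational root, and a monic cubic with no rational root is irreducible), g is also irreducible (irreducibility is preserved under the substitution x → x - 14). Hence m_α(x) = x^3 - 42x^2 + 588x - 3292.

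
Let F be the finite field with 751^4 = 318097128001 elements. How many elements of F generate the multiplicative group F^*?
There are φ(318097128000) = 83020800000 primitive elements

F_q^* is cyclic of order q - 1 = 318097128000. A cyclic group of order m has exactly φ(m) generators. Here m = 318097128000 = 2^6 · 3 · 5^3 · 47 · 282001, so the number of primitive elements is φ(318097128000) = 83020800000.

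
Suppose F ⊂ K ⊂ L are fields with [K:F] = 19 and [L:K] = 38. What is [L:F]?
[L:F] = 722

The tower law says that for any tower of field extensions F ⊂ K ⊂ L with finite degrees, [L:F] = [L:K] · [K:F]. Here this gives [L:F] = 38 · 19 = 722.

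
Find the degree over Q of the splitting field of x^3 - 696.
[K : Q] = 6

The roots of x^3 - 696 are ∛696, ω∛696, ω^2∛696 where ω = e^(2πi/3) is a primitive cube root of unity, so K = Q(∛696, ω). Now [Q(∛696):Q] = 3 (since 696 is not a perfect cube, x^3 - 696 is irreducible) and [Q(ω):Q] = 2. Both 2 and 3 divide [K:Q], and [K:Q] ≤ 3·2 = 6, so [K:Q] = 6. (Equivalently: Q(∛696) ⊂ R but ω ∉ R, so [K : Q(∛696)] = 2.)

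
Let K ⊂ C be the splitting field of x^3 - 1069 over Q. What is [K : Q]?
[K : Q] = 6

The roots of x^3 - 1069 are ∛1069, ω∛1069, ω^2∛1069 where ω = e^(2πi/3) is a primitive cube root of unity, so K = Q(∛1069, ω). Now [Q(∛1069):Q] = 3 (since 1069 is not a perfect cube, x^3 - 1069 is irreducible) and [Q(ω):Q] = 2. Both 2 and 3 divide [K:Q], and [K:Q] ≤ 3·2 = 6, so [K:Q] = 6. (Equivalently: Q(∛1069) ⊂ R but ω ∉ R, so [K : Q(∛1069)] = 2.)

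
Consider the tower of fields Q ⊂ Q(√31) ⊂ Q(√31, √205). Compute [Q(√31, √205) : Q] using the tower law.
[Q(√31, √205) : Q] = 4

[Q(√31):Q] = 2 (min poly x^2 - 31, irreducible since 31 is squarefree > 1). For the top step, suppose √205 ∈ Q(√31), say √205 = c + d√31 with c, d ∈ Q. Squaring: 205 = c^2 + 31d^2 + 2cd√31. Since √31 ∉ Q this forces 2cd = 0. If d = 0 then √205 = c ∈ Q, contradicting 205 squarefree > 1. If c = 0 then 205 = 31d^2, so 31·205 = (31d)^2 is a perfect square in Q — but 31·205 = 6355 is not a perfect square (since 31 and 205 are distinct squarefree integers). Contradiction. Hence √205 ∉ Q(√31), so x^2 - 205 stays irreducible over Q(√31) and [Q(√31, √205) : Q(√31)] = 2. By the tower law, [Q(√31, √205) : Q] = 2 · 2 = 4.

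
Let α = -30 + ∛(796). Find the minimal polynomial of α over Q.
m_α(x) = x^3 + 90x^2 + 2700x + 26204

Set β = α + 30 = ∛(796), so β^3 = 796. Then (α + 30)^3 - 796 = 0, i.e. α is a root of g(x) = (x + 30)^3 - 796 = x^3 + 90x^2 + 2700x + 26204. Since g(x) = h(x + 30) where h(x) = x^3 - 796, and h is irreducible over Q (because 796 is not a perfect cube, so h has no rational root, and a monic cubic with no rational root is irreducible), g is also irreducible (irreducibility is preserved under the substitution x → x + 30). Hence m_α(x) = x^3 + 90x^2 + 2700x + 26204.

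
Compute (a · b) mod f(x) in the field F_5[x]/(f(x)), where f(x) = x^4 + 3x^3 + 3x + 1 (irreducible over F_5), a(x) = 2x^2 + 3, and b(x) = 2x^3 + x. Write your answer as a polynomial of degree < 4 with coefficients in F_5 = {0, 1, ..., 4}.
a · b ≡ 4x^3 + 3x^2 + 2 (mod f(x))

Multiply in F_5[x]: a(x)·b(x) = (2x^2 + 3)·(2x^3 + x) = 4x^5 + 3x^3 + 3x. This has degree ≥ 4, so divide by f(x) over F_5: 4x^5 + 3x^3 + 3x = (4x + 3)·(x^4 + 3x^3 + 3x + 1) + (4x^3 + 3x^2 + 2). Hence a·b ≡ 4x^3 + 3x^2 + 2 (mod f). (F_5[x]/(f) is a field with 5^4 = 625 elements since f is irreducible of degree 4.)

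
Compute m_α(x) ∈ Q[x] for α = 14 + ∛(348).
m_α(x) = x^3 - 42x^2 + 588x - 3092

Set β = α - 14 = ∛(348), so β^3 = 348. Then (α - 14)^3 - 348 = 0, i.e. α is a root of g(x) = (x - 14)^3 - 348 = x^3 - 42x^2 + 588x - 3092. Since g(x) = h(x - 14) where h(x) = x^3 - 348, and h is irreducible over Q (because 348 is not a perfect cube, so h has no rational root, and a monic cubic with no rational root is irreducible), g is also irreducible (irreducibility is preserved under the substitution x → x - 14). Hence m_α(x) = x^3 - 42x^2 + 588x - 3092.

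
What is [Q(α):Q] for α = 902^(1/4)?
[Q(α):Q] = 4

α is a root of x^4 - 902. By Eisenstein's criterion at the prime p = 2 (which divides the constant term 902 but p^2 = 4 does not, since 902 is squarefree), x^4 - 902 is irreducible over Q. Hence [Q(α):Q] = 4.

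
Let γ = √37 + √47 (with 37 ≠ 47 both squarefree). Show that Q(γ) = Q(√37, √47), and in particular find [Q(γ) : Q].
[Q(γ) : Q] = 4 (equivalently, Q(γ) = Q(√37, √47))

Obviously Q(γ) ⊆ Q(√37, √47), and [Q(√37, √47):Q] = 4 (since 37, 47 are distinct squarefree integers > 1 with 1739 not a perfect square). To show equality we compute the minimal polynomial of γ. From γ = √37 + √47: γ^2 = 37 + 2√(1739) + 47 = 84 + 2√(1739), so γ^2 - 84 = 2√(1739); squaring, (γ^2 - 84)^2 = 4·1739, i.e. γ^4 - 168γ^2 + 7056 - 6956 = 0, i.e. γ^4 - 168γ^2 + 100 = 0. So γ is a root of x^4 - 168x^2 + 100. This polynomial is irreducible over Q: it has no rational root (each ±√37 ± √47 is irrational), and any factorization into two quadratics over Q would force √(1739) ∈ Q (pairing opposite roots) or √37, √47 ∈ Q (other pairings), all impossible. Hence [Q(γ):Q] = 4 = [Q(√37, √47):Q], so Q(γ) = Q(√37, √47).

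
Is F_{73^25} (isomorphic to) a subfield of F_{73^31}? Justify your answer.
No: F_{73^25} is not a subfield of F_{73^31}

F_{p^m} embeds in F_{p^n} iff m | n. Here 25 ∤ 31 (since 31 = 1·25 + 6 with remainder 6 ≠ 0), so F_{73^25} is not a subfield of F_{73^31}. Equivalently: if it were, the tower law would give 25 = [F_{73^25}:F_73] dividing [F_{73^31}:F_73] = 31, contradiction.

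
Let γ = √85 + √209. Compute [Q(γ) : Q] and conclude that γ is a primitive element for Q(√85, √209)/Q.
[Q(γ) : Q] = 4 (equivalently, Q(γ) = Q(√85, √209))

Obviously Q(γ) ⊆ Q(√85, √209), and [Q(√85, √209):Q] = 4 (since 85, 209 are distinct squarefree integers > 1 with 17765 not a perfect square). To show equality we compute the minimal polynomial of γ. From γ = √85 + √209: γ^2 = 85 + 2√(17765) + 209 = 294 + 2√(17765), so γ^2 - 294 = 2√(17765); squaring, (γ^2 - 294)^2 = 4·17765, i.e. γ^4 - 588γ^2 + 86436 - 71060 = 0, i.e. γ^4 - 588γ^2 + 15376 = 0. So γ is a root of x^4 - 588x^2 + 15376. This polynomial is irreducible over Q: it has no rational root (each ±√85 ± √209 is irrational), and any factorization into two quadratics over Q would force √(17765) ∈ Q (pairing opposite roots) or √85, √209 ∈ Q (other pairings), all impossible. Hence [Q(γ):Q] = 4 = [Q(√85, √209):Q], so Q(γ) = Q(√85, √209).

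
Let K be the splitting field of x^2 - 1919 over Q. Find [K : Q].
[K : Q] = 2

f(x) = x^2 - 1919 factors as (x - √1919)(x + √1919). The splitting field is K = Q(√1919). Since 1919 is squarefree and > 1, it is not a perfect square, so x^2 - 1919 is irreducible over Q and [Q(√1919) : Q] = 2. Hence [K : Q] = 2.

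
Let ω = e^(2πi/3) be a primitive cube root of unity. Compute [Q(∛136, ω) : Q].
[Q(∛136, ω) : Q] = 6

[Q(∛136):Q] = 3 (min poly x^3 - 136, irreducible since 136 is not a perfect cube). [Q(ω):Q] = 2 (min poly x^2 + x + 1). Since Q(∛136) ⊂ R and ω ∉ R, we have ω ∉ Q(∛136), so x^2 + x + 1 remains irreducible over Q(∛136) and [Q(∛136, ω) : Q(∛136)] = 2. By the tower law, [Q(∛136, ω) : Q] = 3 · 2 = 6. (In fact Q(∛136, ω) is the splitting field of x^3 - 136 over Q.)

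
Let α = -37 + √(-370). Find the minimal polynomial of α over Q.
m_α(x) = x^2 + 74x + 1739

From α + 37 = √(-370), squaring gives (α + 37)^2 = -370, i.e. α^2 + 74α + 1369 = -370, so α^2 + 74α + 1739 = 0. The discriminant of x^2 + 74x + 1739 is (74)^2 - 4·(1739) = 5476 - 6956 = -1480, and 4·(-370) is not a perfect square in Q since -370 is squarefree and ≠ 1. Hence x^2 + 74x + 1739 is irreducible over Q and is the minimal polynomial of α.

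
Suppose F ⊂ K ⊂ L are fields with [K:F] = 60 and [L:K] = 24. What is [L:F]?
[L:F] = 1440

The tower law says that for any tower of field extensions F ⊂ K ⊂ L with finite degrees, [L:F] = [L:K] · [K:F]. Here this gives [L:F] = 24 · 60 = 1440.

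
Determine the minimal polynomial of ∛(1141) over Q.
m_α(x) = x^3 - 1141

α satisfies α^3 = 1141, so x^3 - 1141 annihilates α. By the rational root test, a rational root p/q (in lowest terms) of x^3 - 1141 would satisfy p^3 = 1141 q^3, forcing q = 1 and p^3 = 1141; but 1141 is not a perfect cube, contradiction. A monic cubic over Q with no rational root is irreducible (any nontrivial factorization would include a linear factor). Hence x^3 - 1141 is the minimal polynomial of α, and in particular [Q(α):Q] = 3.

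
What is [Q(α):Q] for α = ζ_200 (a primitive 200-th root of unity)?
[Q(α):Q] = 80

The minimal polynomial of ζ_200 over Q is the 200-th cyclotomic polynomial Φ_200(x), which is irreducible over Q and has degree φ(200) = 80. Hence [Q(α):Q] = φ(200) = 80.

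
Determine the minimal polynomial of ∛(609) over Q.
m_α(x) = x^3 - 609

α satisfies α^3 = 609, so x^3 - 609 annihilates α. By the rational root test, a rational root p/q (in lowest terms) of x^3 - 609 would satisfy p^3 = 609 q^3, forcing q = 1 and p^3 = 609; but 609 is not a perfect cube, contradiction. A monic cubic over Q with no rational root is irreducible (any nontrivial factorization would include a linear factor). Hence x^3 - 609 is the minimal polynomial of α, and in particular [Q(α):Q] = 3.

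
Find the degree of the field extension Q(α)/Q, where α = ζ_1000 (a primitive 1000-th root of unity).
[Q(α):Q] = 400

The minimal polynomial of ζ_1000 over Q is the 1000-th cyclotomic polynomial Φ_1000(x), which is irreducible over Q and has degree φ(1000) = 400. Hence [Q(α):Q] = φ(1000) = 400.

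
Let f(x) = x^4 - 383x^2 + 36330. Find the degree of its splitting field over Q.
[K : Q] = 4

Solving the quadratic in x^2: x^2 = (383 ± √(383^2 - 4·36330))/2 = (383 ± √1369)/2 = (383 ± 37)/2, giving x^2 = 173 or x^2 = 210. So f(x) = (x^2 - 173)(x^2 - 210) and the roots of f are ±√173, ±√210. Hence the splitting field is K = Q(√173, √210). Since 173 and 210 are distinct squarefree integers > 1, their product 36330 is not a perfect square, so √210 ∉ Q(√173). By the tower law [K:Q] = [Q(√173,√210):Q(√173)] · [Q(√173):Q] = 2 · 2 = 4.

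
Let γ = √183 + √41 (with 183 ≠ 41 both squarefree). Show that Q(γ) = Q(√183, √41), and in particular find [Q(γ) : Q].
[Q(γ) : Q] = 4 (equivalently, Q(γ) = Q(√183, √41))

Obviously Q(γ) ⊆ Q(√183, √41), and [Q(√183, √41):Q] = 4 (since 183, 41 are distinct squarefree integers > 1 with 7503 not a perfect square). To show equality we compute the minimal polynomial of γ. From γ = √183 + √41: γ^2 = 183 + 2√(7503) + 41 = 224 + 2√(7503), so γ^2 - 224 = 2√(7503); squaring, (γ^2 - 224)^2 = 4·7503, i.e. γ^4 - 448γ^2 + 50176 - 30012 = 0, i.e. γ^4 - 448γ^2 + 20164 = 0. So γ is a root of x^4 - 448x^2 + 20164. This polynomial is irreducible over Q: it has no rational root (each ±√183 ± √41 is irrational), and any factorization into two quadratics over Q would force √(7503) ∈ Q (pairing opposite roots) or √183, √41 ∈ Q (other pairings), all impossible. Hence [Q(γ):Q] = 4 = [Q(√183, √41):Q], so Q(γ) = Q(√183, √41).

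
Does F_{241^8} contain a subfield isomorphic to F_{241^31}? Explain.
No: F_{241^31} is not a subfield of F_{241^8}

F_{p^m} embeds in F_{p^n} iff m | n. Here 31 ∤ 8 (since 8 = 0·31 + 8 with remainder 8 ≠ 0), so F_{241^31} is not a subfield of F_{241^8}. Equivalently: if it were, the tower law would give 31 = [F_{241^31}:F_241] dividing [F_{241^8}:F_241] = 8, contradiction.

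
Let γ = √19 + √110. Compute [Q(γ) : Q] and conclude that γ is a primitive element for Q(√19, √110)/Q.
[Q(γ) : Q] = 4 (equivalently, Q(γ) = Q(√19, √110))

Obviously Q(γ) ⊆ Q(√19, √110), and [Q(√19, √110):Q] = 4 (since 19, 110 are distinct squarefree integers > 1 with 2090 not a perfect square). To show equality we compute the minimal polynomial of γ. From γ = √19 + √110: γ^2 = 19 + 2√(2090) + 110 = 129 + 2√(2090), so γ^2 - 129 = 2√(2090); squaring, (γ^2 - 129)^2 = 4·2090, i.e. γ^4 - 258γ^2 + 16641 - 8360 = 0, i.e. γ^4 - 258γ^2 + 8281 = 0. So γ is a root of x^4 - 258x^2 + 8281. This polynomial is irreducible over Q: it has no rational root (each ±√19 ± √110 is irrational), and any factorization into two quadratics over Q would force √(2090) ∈ Q (pairing opposite roots) or √19, √110 ∈ Q (other pairings), all impossible. Hence [Q(γ):Q] = 4 = [Q(√19, √110):Q], so Q(γ) = Q(√19, √110).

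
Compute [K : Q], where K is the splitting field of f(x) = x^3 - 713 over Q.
[K : Q] = 6

The roots of x^3 - 713 are ∛713, ω∛713, ω^2∛713 where ω = e^(2πi/3) is a primitive cube root of unity, so K = Q(∛713, ω). Now [Q(∛713):Q] = 3 (since 713 is not a perfect cube, x^3 - 713 is irreducible) and [Q(ω):Q] = 2. Both 2 and 3 divide [K:Q], and [K:Q] ≤ 3·2 = 6, so [K:Q] = 6. (Equivalently: Q(∛713) ⊂ R but ω ∉ R, so [K : Q(∛713)] = 2.)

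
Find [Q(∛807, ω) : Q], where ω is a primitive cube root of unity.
[Q(∛807, ω) : Q] = 6

[Q(∛807):Q] = 3 (min poly x^3 - 807, irreducible since 807 is not a perfect cube). [Q(ω):Q] = 2 (min poly x^2 + x + 1). Since Q(∛807) ⊂ R and ω ∉ R, we have ω ∉ Q(∛807), so x^2 + x + 1 remains irreducible over Q(∛807) and [Q(∛807, ω) : Q(∛807)] = 2. By the tower law, [Q(∛807, ω) : Q] = 3 · 2 = 6. (In fact Q(∛807, ω) is the splitting field of x^3 - 807 over Q.)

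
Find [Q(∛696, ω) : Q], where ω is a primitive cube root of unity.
[Q(∛696, ω) : Q] = 6

[Q(∛696):Q] = 3 (min poly x^3 - 696, irreducible since 696 is not a perfect cube). [Q(ω):Q] = 2 (min poly x^2 + x + 1). Since Q(∛696) ⊂ R and ω ∉ R, we have ω ∉ Q(∛696), so x^2 + x + 1 remains irreducible over Q(∛696) and [Q(∛696, ω) : Q(∛696)] = 2. By the tower law, [Q(∛696, ω) : Q] = 3 · 2 = 6. (In fact Q(∛696, ω) is the splitting field of x^3 - 696 over Q.)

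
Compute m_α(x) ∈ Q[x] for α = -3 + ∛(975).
m_α(x) = x^3 + 9x^2 + 27x - 948

Set β = α + 3 = ∛(975), so β^3 = 975. Then (α + 3)^3 - 975 = 0, i.e. α is a root of g(x) = (x + 3)^3 - 975 = x^3 + 9x^2 + 27x - 948. Since g(x) = h(x + 3) where h(x) = x^3 - 975, and h is irreducible over Q (because 975 is not a perfect cube, so h has no rational root, and a monic cubic with no rational root is irreducible), g is also irreducible (irreducibility is preserved under the substitution x → x + 3). Hence m_α(x) = x^3 + 9x^2 + 27x - 948.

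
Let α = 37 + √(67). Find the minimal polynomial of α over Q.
m_α(x) = x^2 - 74x + 1302

From α - 37 = √(67), squaring gives (α - 37)^2 = 67, i.e. α^2 - 74α + 1369 = 67, so α^2 - 74α + 1302 = 0. The discriminant of x^2 - 74x + 1302 is (-74)^2 - 4·(1302) = 5476 - 5208 = 268, and 4·(67) is not a perfect square in Q since 67 is squarefree and ≠ 1. Hence x^2 - 74x + 1302 is irreducible over Q and is the minimal polynomial of α.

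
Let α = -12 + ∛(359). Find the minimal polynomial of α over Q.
m_α(x) = x^3 + 36x^2 + 432x + 1369

Set β = α + 12 = ∛(359), so β^3 = 359. Then (α + 12)^3 - 359 = 0, i.e. α is a root of g(x) = (x + 12)^3 - 359 = x^3 + 36x^2 + 432x + 1369. Since g(x) = h(x + 12) where h(x) = x^3 - 359, and h is irreducible over Q (because 359 is not a perfect cube, so h has no rational root, and a monic cubic with no rational root is irreducible), g is also irreducible (irreducibility is preserved under the substitution x → x + 12). Hence m_α(x) = x^3 + 36x^2 + 432x + 1369.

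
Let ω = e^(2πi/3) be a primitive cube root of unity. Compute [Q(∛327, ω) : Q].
[Q(∛327, ω) : Q] = 6

[Q(∛327):Q] = 3 (min poly x^3 - 327, irreducible since 327 is not a perfect cube). [Q(ω):Q] = 2 (min poly x^2 + x + 1). Since Q(∛327) ⊂ R and ω ∉ R, we have ω ∉ Q(∛327), so x^2 + x + 1 remains irreducible over Q(∛327) and [Q(∛327, ω) : Q(∛327)] = 2. By the tower law, [Q(∛327, ω) : Q] = 3 · 2 = 6. (In fact Q(∛327, ω) is the splitting field of x^3 - 327 over Q.)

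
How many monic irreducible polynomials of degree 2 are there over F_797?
There are 317206 monic irreducible polynomials of degree 2 over F_797

Each element of F_{797^2} that lies in no proper subfield is a root of exactly one monic irreducible of degree 2 over F_797, and each such polynomial has 2 distinct roots in F_{797^2}. By Möbius inversion the count is N_797(2) = (1/2) Σ_{d|2} μ(2/d) · 797^d = (1/2)(μ(2)·797^1 + μ(1)·797^2) = 634412/2 = 317206.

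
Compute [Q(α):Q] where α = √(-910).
[Q(α):Q] = 2

[Q(α):Q] equals the degree of the minimal polynomial of α. Here α^2 = -910 and x^2 + 910 is irreducible (d = -910 is squarefree, ≠ 1, hence not a square), so deg(m_α) = 2. Thus [Q(α):Q] = 2.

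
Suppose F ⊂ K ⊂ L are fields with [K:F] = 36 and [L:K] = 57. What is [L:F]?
[L:F] = 2052

The tower law says that for any tower of field extensions F ⊂ K ⊂ L with finite degrees, [L:F] = [L:K] · [K:F]. Here this gives [L:F] = 57 · 36 = 2052.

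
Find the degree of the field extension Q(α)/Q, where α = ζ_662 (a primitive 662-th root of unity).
[Q(α):Q] = 330

The minimal polynomial of ζ_662 over Q is the 662-th cyclotomic polynomial Φ_662(x), which is irreducible over Q and has degree φ(662) = 330. Hence [Q(α):Q] = φ(662) = 330.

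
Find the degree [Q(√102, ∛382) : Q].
[Q(√102, ∛382) : Q] = 6

Let L = Q(√102, ∛382). Since Q(√102) ⊂ L and [Q(√102):Q] = 2, the tower law gives 2 | [L:Q]. Likewise Q(∛382) ⊂ L with [Q(∛382):Q] = 3 (because 382 is not a perfect cube), so 3 | [L:Q]. As gcd(2,3) = 1, [L:Q] is divisible by 6. Conversely L is generated over Q by √102 and ∛382, so [L:Q] ≤ 2·3 = 6. Therefore [Q(√102, ∛382) : Q] = 6.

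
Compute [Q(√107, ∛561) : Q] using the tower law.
[Q(√107, ∛561) : Q] = 6

Let L = Q(√107, ∛561). Since Q(√107) ⊂ L and [Q(√107):Q] = 2, the tower law gives 2 | [L:Q]. Likewise Q(∛561) ⊂ L with [Q(∛561):Q] = 3 (because 561 is not a perfect cube), so 3 | [L:Q]. As gcd(2,3) = 1, [L:Q] is divisible by 6. Conversely L is generated over Q by √107 and ∛561, so [L:Q] ≤ 2·3 = 6. Therefore [Q(√107, ∛561) : Q] = 6.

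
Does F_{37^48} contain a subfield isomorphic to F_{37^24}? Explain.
Yes: F_{37^24} is a subfield of F_{37^48}

F_{p^m} embeds in F_{p^n} iff m | n (since F_{p^n} is the splitting field of x^(p^n) - x, and F_{p^m} ⊂ F_{p^n} forces p^n to be a power of p^m, i.e. m | n; conversely if m | n then every root of x^(p^m) - x is a root of x^(p^n) - x). Here 24 | 48 (since 48 = 2·24), so F_{37^24} is a subfield of F_{37^48}, and [F_{37^48} : F_{37^24}] = 48/24 = 2.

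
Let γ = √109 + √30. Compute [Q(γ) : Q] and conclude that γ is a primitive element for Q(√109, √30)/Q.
[Q(γ) : Q] = 4 (equivalently, Q(γ) = Q(√109, √30))

Obviously Q(γ) ⊆ Q(√109, √30), and [Q(√109, √30):Q] = 4 (since 109, 30 are distinct squarefree integers > 1 with 3270 not a perfect square). To show equality we compute the minimal polynomial of γ. From γ = √109 + √30: γ^2 = 109 + 2√(3270) + 30 = 139 + 2√(3270), so γ^2 - 139 = 2√(3270); squaring, (γ^2 - 139)^2 = 4·3270, i.e. γ^4 - 278γ^2 + 19321 - 13080 = 0, i.e. γ^4 - 278γ^2 + 6241 = 0. So γ is a root of x^4 - 278x^2 + 6241. This polynomial is irreducible over Q: it has no rational root (each ±√109 ± √30 is irrational), and any factorization into two quadratics over Q would force √(3270) ∈ Q (pairing opposite roots) or √109, √30 ∈ Q (other pairings), all impossible. Hence [Q(γ):Q] = 4 = [Q(√109, √30):Q], so Q(γ) = Q(√109, √30).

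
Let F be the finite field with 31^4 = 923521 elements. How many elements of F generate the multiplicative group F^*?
There are φ(923520) = 221184 primitive elements

F_q^* is cyclic of order q - 1 = 923520. A cyclic group of order m has exactly φ(m) generators. Here m = 923520 = 2^7 · 3 · 5 · 13 · 37, so the number of primitive elements is φ(923520) = 221184.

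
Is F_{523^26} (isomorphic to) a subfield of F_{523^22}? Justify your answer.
No: F_{523^26} is not a subfield of F_{523^22}

F_{p^m} embeds in F_{p^n} iff m | n. Here 26 ∤ 22 (since 22 = 0·26 + 22 with remainder 22 ≠ 0), so F_{523^26} is not a subfield of F_{523^22}. Equivalently: if it were, the tower law would give 26 = [F_{523^26}:F_523] dividing [F_{523^22}:F_523] = 22, contradiction.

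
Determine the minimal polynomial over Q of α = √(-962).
m_α(x) = x^2 + 962

α satisfies α^2 + 962 = 0, so x^2 + 962 annihilates α. Since d = -962 is squarefree and ≠ 1, it is not a perfect square in Q, so x^2 + 962 has no rational root and is therefore irreducible over Q (a degree-2 polynomial over a field is irreducible iff it has no root). Hence m_α(x) = x^2 + 962.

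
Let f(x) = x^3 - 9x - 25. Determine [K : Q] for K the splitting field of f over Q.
[K : Q] = 6

By the rational root test, any rational root of the monic integer polynomial f(x) = x^3 - 9x - 25 must be an integer dividing the constant term -25, i.e. one of ±{1, 5, 25}. Evaluating: f(1) = -33, f(-1) = -17, f(5) = 55, f(-5) = -105, f(25) = 15375, f(-25) = -15425; none is 0, so f has no rational root and is therefore irreducible over Q (a cubic with no linear factor over a field is irreducible). For an irreducible cubic, the Galois group is A_3 or S_3 according as the discriminant disc(f) = -4a^3 - 27b^2 = -4·(-9)^3 - 27·(-25)^2 = -13959 is or is not a square in Q. Here disc(f) = -13959 is not a perfect square in Q, so the Galois group of f over Q is not contained in A_3 and must be all of S_3. The splitting field has degree |S_3| = 6 over Q, so [K : Q] = 6.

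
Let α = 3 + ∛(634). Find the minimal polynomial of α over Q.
m_α(x) = x^3 - 9x^2 + 27x - 661

Set β = α - 3 = ∛(634), so β^3 = 634. Then (α - 3)^3 - 634 = 0, i.e. α is a root of g(x) = (x - 3)^3 - 634 = x^3 - 9x^2 + 27x - 661. Since g(x) = h(x - 3) where h(x) = x^3 - 634, and h is irreducible over Q (because 634 is not a perfect cube, so h has no rational root, and a monic cubic with no rational root is irreducible), g is also irreducible (irreducibility is preserved under the substitution x → x - 3). Hence m_α(x) = x^3 - 9x^2 + 27x - 661.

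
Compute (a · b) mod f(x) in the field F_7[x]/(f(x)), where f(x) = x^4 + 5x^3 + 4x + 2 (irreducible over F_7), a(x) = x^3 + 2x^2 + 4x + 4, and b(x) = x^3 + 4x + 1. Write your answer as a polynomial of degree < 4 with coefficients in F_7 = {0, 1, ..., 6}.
a · b ≡ 6x^3 + 4x (mod f(x))

Multiply in F_7[x]: a(x)·b(x) = (x^3 + 2x^2 + 4x + 4)·(x^3 + 4x + 1) = x^6 + 2x^5 + x^4 + 6x^3 + 4x^2 + 6x + 4. This has degree ≥ 4, so divide by f(x) over F_7: x^6 + 2x^5 + x^4 + 6x^3 + 4x^2 + 6x + 4 = (x^2 + 4x + 2)·(x^4 + 5x^3 + 4x + 2) + (6x^3 + 4x). Hence a·b ≡ 6x^3 + 4x (mod f). (F_7[x]/(f) is a field with 7^4 = 2401 elements since f is irreducible of degree 4.)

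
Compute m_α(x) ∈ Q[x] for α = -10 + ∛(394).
m_α(x) = x^3 + 30x^2 + 300x + 606

Set β = α + 10 = ∛(394), so β^3 = 394. Then (α + 10)^3 - 394 = 0, i.e. α is a root of g(x) = (x + 10)^3 - 394 = x^3 + 30x^2 + 300x + 606. Since g(x) = h(x + 10) where h(x) = x^3 - 394, and h is irreducible over Q (because 394 is not a perfect cube, so h has no rational root, and a monic cubic with no rational root is irreducible), g is also irreducible (irreducibility is preserved under the substitution x → x + 10). Hence m_α(x) = x^3 + 30x^2 + 300x + 606.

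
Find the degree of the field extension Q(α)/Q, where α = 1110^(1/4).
[Q(α):Q] = 4

α is a root of x^4 - 1110. By Eisenstein's criterion at the prime p = 2 (which divides the constant term 1110 but p^2 = 4 does not, since 1110 is squarefree), x^4 - 1110 is irreducible over Q. Hence [Q(α):Q] = 4.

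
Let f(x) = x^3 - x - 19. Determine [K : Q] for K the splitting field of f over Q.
[K : Q] = 6

By the rational root test, any rational root of the monic integer polynomial f(x) = x^3 - x - 19 must be an integer dividing the constant term -19, i.e. one of ±{1, 19}. Evaluating: f(1) = -19, f(-1) = -19, f(19) = 6821, f(-19) = -6859; none is 0, so f has no rational root and is therefore irreducible over Q (a cubic with no linear factor over a field is irreducible). For an irreducible cubic, the Galois group is A_3 or S_3 according as the discriminant disc(f) = -4a^3 - 27b^2 = -4·(-1)^3 - 27·(-19)^2 = -9743 is or is not a square in Q. Here disc(f) = -9743 is not a perfect square in Q, so the Galois group of f over Q is not contained in A_3 and must be all of S_3. The splitting field has degree |S_3| = 6 over Q, so [K : Q] = 6.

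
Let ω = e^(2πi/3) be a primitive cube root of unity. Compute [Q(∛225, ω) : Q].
[Q(∛225, ω) : Q] = 6

[Q(∛225):Q] = 3 (min poly x^3 - 225, irreducible since 225 is not a perfect cube). [Q(ω):Q] = 2 (min poly x^2 + x + 1). Since Q(∛225) ⊂ R and ω ∉ R, we have ω ∉ Q(∛225), so x^2 + x + 1 remains irreducible over Q(∛225) and [Q(∛225, ω) : Q(∛225)] = 2. By the tower law, [Q(∛225, ω) : Q] = 3 · 2 = 6. (In fact Q(∛225, ω) is the splitting field of x^3 - 225 over Q.)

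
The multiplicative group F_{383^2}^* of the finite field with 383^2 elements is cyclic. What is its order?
|F_{383^2}^*| = 146688

F_{383^2} has 383^2 = 146689 elements; its multiplicative group consists of all nonzero elements, so |F_{383^2}^*| = 146689 - 1 = 146688. (It is cyclic since any finite subgroup of the multiplicative group of a field is cyclic.)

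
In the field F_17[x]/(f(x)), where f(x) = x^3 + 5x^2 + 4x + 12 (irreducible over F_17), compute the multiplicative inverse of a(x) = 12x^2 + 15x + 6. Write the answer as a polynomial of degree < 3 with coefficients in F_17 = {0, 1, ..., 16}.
a(x)^(-1) ≡ 13x^2 + 13x + 12 (mod f(x))

Since f is irreducible over F_17, F_17[x]/(f) is a field and a(x) ≠ 0 has an inverse. Apply the extended Euclidean algorithm to f(x) and a(x) in F_17[x]: f(x) = (10x + 12)·a(x) + (2x + 8);  a(x) = (6x + 9)·(2x + 8) + (2). The last nonzero remainder is the constant 2 = gcd(f, a) in F_17. Back-substituting through the division chain expresses 2 = s(x)·a(x) + t(x)·f(x) with s(x) ≡ 9x^2 + 9x + 7 (mod f), so (9x^2 + 9x + 7)·a(x) ≡ 2 (mod f). Multiplying by 2^(-1) ≡ 9 in F_17 gives a(x)^(-1) ≡ 9·(9x^2 + 9x + 7) ≡ 13x^2 + 13x + 12 (mod f). Check: (12x^2 + 15x + 6)·(13x^2 + 13x + 12) = 3x^4 + 11x^3 + 9x^2 + 3x + 4 ≡ 1 (mod x^3 + 5x^2 + 4x + 12).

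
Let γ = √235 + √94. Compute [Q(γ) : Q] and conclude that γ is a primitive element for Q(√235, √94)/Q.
[Q(γ) : Q] = 4 (equivalently, Q(γ) = Q(√235, √94))

Obviously Q(γ) ⊆ Q(√235, √94), and [Q(√235, √94):Q] = 4 (since 235, 94 are distinct squarefree integers > 1 with 22090 not a perfect square). To show equality we compute the minimal polynomial of γ. From γ = √235 + √94: γ^2 = 235 + 2√(22090) + 94 = 329 + 2√(22090), so γ^2 - 329 = 2√(22090); squaring, (γ^2 - 329)^2 = 4·22090, i.e. γ^4 - 658γ^2 + 108241 - 88360 = 0, i.e. γ^4 - 658γ^2 + 19881 = 0. So γ is a root of x^4 - 658x^2 + 19881. This polynomial is irreducible over Q: it has no rational root (each ±√235 ± √94 is irrational), and any factorization into two quadratics over Q would force √(22090) ∈ Q (pairing opposite roots) or √235, √94 ∈ Q (other pairings), all impossible. Hence [Q(γ):Q] = 4 = [Q(√235, √94):Q], so Q(γ) = Q(√235, √94).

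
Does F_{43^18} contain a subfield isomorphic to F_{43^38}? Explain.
No: F_{43^38} is not a subfield of F_{43^18}

F_{p^m} embeds in F_{p^n} iff m | n. Here 38 ∤ 18 (since 18 = 0·38 + 18 with remainder 18 ≠ 0), so F_{43^38} is not a subfield of F_{43^18}. Equivalently: if it were, the tower law would give 38 = [F_{43^38}:F_43] dividing [F_{43^18}:F_43] = 18, contradiction.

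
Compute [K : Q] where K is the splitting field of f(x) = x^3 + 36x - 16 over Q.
[K : Q] = 6

By the rational root test, any rational root of the monic integer polynomial f(x) = x^3 + 36x - 16 must be an integer dividing the constant term -16, i.e. one of ±{1, 2, 4, 8, 16}. Evaluating: f(1) = 21, f(-1) = -53, f(2) = 64, f(-2) = -96, f(4) = 192, f(-4) = -224, f(8) = 784, f(-8) = -816, f(16) = 4656, f(-16) = -4688; none is 0, so f has no rational root and is therefore irreducible over Q (a cubic with no linear factor over a field is irreducible). For an irreducible cubic, the Galois group is A_3 or S_3 according as the discriminant disc(f) = -4a^3 - 27b^2 = -4·(36)^3 - 27·(-16)^2 = -193536 is or is not a square in Q. Here disc(f) = -193536 is not a perfect square in Q, so the Galois group of f over Q is not contained in A_3 and must be all of S_3. The splitting field has degree |S_3| = 6 over Q, so [K : Q] = 6.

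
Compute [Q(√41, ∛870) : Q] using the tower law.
[Q(√41, ∛870) : Q] = 6

Let L = Q(√41, ∛870). Since Q(√41) ⊂ L and [Q(√41):Q] = 2, the tower law gives 2 | [L:Q]. Likewise Q(∛870) ⊂ L with [Q(∛870):Q] = 3 (because 870 is not a perfect cube), so 3 | [L:Q]. As gcd(2,3) = 1, [L:Q] is divisible by 6. Conversely L is generated over Q by √41 and ∛870, so [L:Q] ≤ 2·3 = 6. Therefore [Q(√41, ∛870) : Q] = 6.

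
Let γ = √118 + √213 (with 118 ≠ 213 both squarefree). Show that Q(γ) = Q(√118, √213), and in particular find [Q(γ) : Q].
[Q(γ) : Q] = 4 (equivalently, Q(γ) = Q(√118, √213))

Obviously Q(γ) ⊆ Q(√118, √213), and [Q(√118, √213):Q] = 4 (since 118, 213 are distinct squarefree integers > 1 with 25134 not a perfect square). To show equality we compute the minimal polynomial of γ. From γ = √118 + √213: γ^2 = 118 + 2√(25134) + 213 = 331 + 2√(25134), so γ^2 - 331 = 2√(25134); squaring, (γ^2 - 331)^2 = 4·25134, i.e. γ^4 - 662γ^2 + 109561 - 100536 = 0, i.e. γ^4 - 662γ^2 + 9025 = 0. So γ is a root of x^4 - 662x^2 + 9025. This polynomial is irreducible over Q: it has no rational root (each ±√118 ± √213 is irrational), and any factorization into two quadratics over Q would force √(25134) ∈ Q (pairing opposite roots) or √118, √213 ∈ Q (other pairings), all impossible. Hence [Q(γ):Q] = 4 = [Q(√118, √213):Q], so Q(γ) = Q(√118, √213).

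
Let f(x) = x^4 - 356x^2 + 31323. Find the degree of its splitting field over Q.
[K : Q] = 4

Solving the quadratic in x^2: x^2 = (356 ± √(356^2 - 4·31323))/2 = (356 ± √1444)/2 = (356 ± 38)/2, giving x^2 = 197 or x^2 = 159. So f(x) = (x^2 - 197)(x^2 - 159) and the roots of f are ±√197, ±√159. Hence the splitting field is K = Q(√197, √159). Since 197 and 159 are distinct squarefree integers > 1, their product 31323 is not a perfect square, so √159 ∉ Q(√197). By the tower law [K:Q] = [Q(√197,√159):Q(√197)] · [Q(√197):Q] = 2 · 2 = 4.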